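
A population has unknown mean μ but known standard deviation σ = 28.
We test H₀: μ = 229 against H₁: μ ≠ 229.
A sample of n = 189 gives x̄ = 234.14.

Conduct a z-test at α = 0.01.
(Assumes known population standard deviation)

Standard error: SE = σ/√n = 28/√189 = 2.0367
z-statistic: z = (x̄ - μ₀)/SE = (234.14 - 229)/2.0367 = 2.5237
Critical value: ±2.576
p-value = 0.0116
Decision: fail to reject H₀

Answer: z = 2.5237, fail to reject H₀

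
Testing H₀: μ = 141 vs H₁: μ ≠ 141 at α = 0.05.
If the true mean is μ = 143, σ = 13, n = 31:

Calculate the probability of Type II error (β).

SE = σ/√n = 13/√31 = 2.3349
Critical values: μ₀ ± z_0.025×SE = 141 ± 1.960×2.3349
Acceptance region: (136.4236, 145.5764)
Under H₁ (μ = 143): z_high = (145.5764 - 143)/2.3349 = 1.1034, z_low = (136.4236 - 143)/2.3349 = -2.8166
β = P(not reject | H₁) = Φ(1.1034) - Φ(-2.8166) ≈ 0.8626

Answer: β ≈ 0.8626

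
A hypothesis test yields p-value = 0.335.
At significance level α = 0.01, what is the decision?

Answer: fail to reject H₀

Derivation:
Compare p-value to α:
0.335 ≥ 0.01
Decision: fail to reject H₀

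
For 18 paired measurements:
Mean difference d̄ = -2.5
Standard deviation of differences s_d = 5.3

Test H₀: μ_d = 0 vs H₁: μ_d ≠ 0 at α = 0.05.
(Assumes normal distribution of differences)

Answer: t = -2.0013, fail to reject H₀

Derivation:
df = n - 1 = 17
SE = s_d/√n = 5.3/√18 = 1.2492
t = d̄/SE = -2.5/1.2492 = -2.0013
Critical value: t_{0.025,17} = ±2.110
p-value ≈ 0.0616
Decision: fail to reject H₀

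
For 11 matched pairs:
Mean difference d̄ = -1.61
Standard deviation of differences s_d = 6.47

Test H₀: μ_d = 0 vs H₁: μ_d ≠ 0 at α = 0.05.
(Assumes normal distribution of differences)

df = n - 1 = 10
SE = s_d/√n = 6.47/√11 = 1.9508
t = d̄/SE = -1.61/1.9508 = -0.8253
Critical value: t_{0.025,10} = ±2.228
p-value ≈ 0.4284
Decision: fail to reject H₀

Answer: t = -0.8253, fail to reject H₀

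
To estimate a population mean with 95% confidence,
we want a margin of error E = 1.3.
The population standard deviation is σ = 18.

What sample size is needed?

Answer: n = 737

Derivation:
z_0.025 = 1.960
n = (z×σ/E)² = (1.960×18/1.3)²
n = 736.4961
Round up: n = 737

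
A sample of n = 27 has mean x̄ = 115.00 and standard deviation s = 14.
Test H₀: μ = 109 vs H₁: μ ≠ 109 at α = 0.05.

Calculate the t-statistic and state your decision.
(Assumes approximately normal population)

Answer: t = 2.2269, reject H₀

Derivation:
df = n - 1 = 26
SE = s/√n = 14/√27 = 2.6943
t = (x̄ - μ₀)/SE = (115.00 - 109)/2.6943 = 2.2269
Critical value: t_{0.025,26} = ±2.056
p-value ≈ 0.0348
Decision: reject H₀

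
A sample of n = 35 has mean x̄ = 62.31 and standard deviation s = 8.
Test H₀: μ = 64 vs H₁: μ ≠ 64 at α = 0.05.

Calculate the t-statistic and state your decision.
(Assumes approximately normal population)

Answer: t = -1.2498, fail to reject H₀

Derivation:
df = n - 1 = 34
SE = s/√n = 8/√35 = 1.3522
t = (x̄ - μ₀)/SE = (62.31 - 64)/1.3522 = -1.2498
Critical value: t_{0.025,34} = ±2.032
p-value ≈ 0.2199
Decision: fail to reject H₀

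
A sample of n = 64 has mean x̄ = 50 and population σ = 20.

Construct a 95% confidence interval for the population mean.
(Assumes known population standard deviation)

Answer: (45.1000, 54.9000)

Derivation:
Confidence level: 95%, α = 0.05
z_0.025 = 1.960
SE = σ/√n = 20/√64 = 2.5000
Margin of error = 1.960 × 2.5000 = 4.9000
CI: x̄ ± margin = 50 ± 4.9000
CI: (45.1000, 54.9000)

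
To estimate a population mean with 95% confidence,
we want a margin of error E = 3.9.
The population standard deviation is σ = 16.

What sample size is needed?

z_0.025 = 1.960
n = (z×σ/E)² = (1.960×16/3.9)²
n = 64.6581
Round up: n = 65

Answer: n = 65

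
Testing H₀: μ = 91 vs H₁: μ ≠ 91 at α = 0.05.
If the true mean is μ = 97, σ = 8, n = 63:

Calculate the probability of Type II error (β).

SE = σ/√n = 8/√63 = 1.0079
Critical values: μ₀ ± z_0.025×SE = 91 ± 1.960×1.0079
Acceptance region: (89.0245, 92.9755)
Under H₁ (μ = 97): z_high = (92.9755 - 97)/1.0079 = -3.9930, z_low = (89.0245 - 97)/1.0079 = -7.9130
β = P(not reject | H₁) = Φ(-3.9930) - Φ(-7.9130) ≈ 0.0000

Answer: β ≈ 0.0000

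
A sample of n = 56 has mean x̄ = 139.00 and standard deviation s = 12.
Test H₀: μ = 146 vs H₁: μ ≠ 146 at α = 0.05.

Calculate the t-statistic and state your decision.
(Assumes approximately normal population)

df = n - 1 = 55
SE = s/√n = 12/√56 = 1.6036
t = (x̄ - μ₀)/SE = (139.00 - 146)/1.6036 = -4.3652
Critical value: t_{0.025,55} = ±2.004
p-value ≈ 0.0001
Decision: reject H₀

Answer: t = -4.3652, reject H₀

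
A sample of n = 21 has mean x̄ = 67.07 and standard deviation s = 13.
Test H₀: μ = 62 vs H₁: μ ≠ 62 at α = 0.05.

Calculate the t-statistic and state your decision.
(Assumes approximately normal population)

df = n - 1 = 20
SE = s/√n = 13/√21 = 2.8368
t = (x̄ - μ₀)/SE = (67.07 - 62)/2.8368 = 1.7872
Critical value: t_{0.025,20} = ±2.086
p-value ≈ 0.0891
Decision: fail to reject H₀

Answer: t = 1.7872, fail to reject H₀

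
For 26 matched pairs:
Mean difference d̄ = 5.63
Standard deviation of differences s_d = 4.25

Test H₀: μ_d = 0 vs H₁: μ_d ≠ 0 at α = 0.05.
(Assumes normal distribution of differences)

df = n - 1 = 25
SE = s_d/√n = 4.25/√26 = 0.8335
t = d̄/SE = 5.63/0.8335 = 6.7546
Critical value: t_{0.025,25} = ±2.060
p-value < 0.0001
Decision: reject H₀

Answer: t = 6.7546, reject H₀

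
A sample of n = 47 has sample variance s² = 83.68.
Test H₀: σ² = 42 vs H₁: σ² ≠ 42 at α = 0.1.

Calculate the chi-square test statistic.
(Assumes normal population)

Answer: χ² = 91.6495, reject H₀

Derivation:
df = n - 1 = 46
χ² = (n-1)s²/σ₀² = 46×83.68/42 = 91.6495
Critical values: χ²_{0.95,46} = 31.439, χ²_{0.05,46} = 62.830
Rejection region: χ² < 31.439 or χ² > 62.830
Decision: reject H₀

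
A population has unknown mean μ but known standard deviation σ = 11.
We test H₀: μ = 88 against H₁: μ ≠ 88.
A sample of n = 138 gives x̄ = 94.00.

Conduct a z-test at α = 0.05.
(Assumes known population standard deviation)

Answer: z = 6.4075, reject H₀

Derivation:
Standard error: SE = σ/√n = 11/√138 = 0.9364
z-statistic: z = (x̄ - μ₀)/SE = (94.00 - 88)/0.9364 = 6.4075
Critical value: ±1.960
p-value < 0.0001
Decision: reject H₀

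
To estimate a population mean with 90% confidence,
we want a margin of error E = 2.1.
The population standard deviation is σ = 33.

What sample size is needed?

Answer: n = 669

Derivation:
z_0.05 = 1.645
n = (z×σ/E)² = (1.645×33/2.1)²
n = 668.2225
Round up: n = 669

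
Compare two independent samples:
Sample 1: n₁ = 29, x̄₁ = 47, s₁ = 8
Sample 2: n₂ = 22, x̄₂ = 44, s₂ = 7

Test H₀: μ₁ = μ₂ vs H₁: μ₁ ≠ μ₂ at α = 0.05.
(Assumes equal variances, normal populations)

Answer: t = 1.3984, fail to reject H₀

Derivation:
Pooled variance: s²_p = [28×8² + 21×7²]/(49) = 57.5714
s_p = 7.5876
SE = s_p×√(1/n₁ + 1/n₂) = 7.5876×√(1/29 + 1/22) = 2.1453
t = (x̄₁ - x̄₂)/SE = (47 - 44)/2.1453 = 1.3984
df = 49, t-critical = ±2.010
Decision: fail to reject H₀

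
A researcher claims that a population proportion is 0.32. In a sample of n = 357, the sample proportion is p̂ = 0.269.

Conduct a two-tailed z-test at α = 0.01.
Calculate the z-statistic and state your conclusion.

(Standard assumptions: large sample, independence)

H₀: p = 0.32, H₁: p ≠ 0.32
Standard error: SE = √(p₀(1-p₀)/n) = √(0.32×0.68/357) = 0.024689
z-statistic: z = (p̂ - p₀)/SE = (0.269 - 0.32)/0.024689 = -2.0657
Critical value: z_0.005 = ±2.576
p-value = 0.0389
Decision: fail to reject H₀ at α = 0.01

Answer: z = -2.0657, fail to reject H₀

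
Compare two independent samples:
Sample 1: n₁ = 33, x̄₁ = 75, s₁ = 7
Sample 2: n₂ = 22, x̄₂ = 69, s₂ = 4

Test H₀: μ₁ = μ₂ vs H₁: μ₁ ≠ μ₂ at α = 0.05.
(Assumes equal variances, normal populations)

Answer: t = 3.6370, reject H₀

Derivation:
Pooled variance: s²_p = [32×7² + 21×4²]/(53) = 35.9245
s_p = 5.9937
SE = s_p×√(1/n₁ + 1/n₂) = 5.9937×√(1/33 + 1/22) = 1.6497
t = (x̄₁ - x̄₂)/SE = (75 - 69)/1.6497 = 3.6370
df = 53, t-critical = ±2.006
Decision: reject H₀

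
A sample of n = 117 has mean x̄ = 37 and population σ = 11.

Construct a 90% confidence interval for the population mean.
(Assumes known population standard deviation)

Answer: (35.3270, 38.6730)

Derivation:
Confidence level: 90%, α = 0.1
z_0.05 = 1.645
SE = σ/√n = 11/√117 = 1.0170
Margin of error = 1.645 × 1.0170 = 1.6730
CI: x̄ ± margin = 37 ± 1.6730
CI: (35.3270, 38.6730)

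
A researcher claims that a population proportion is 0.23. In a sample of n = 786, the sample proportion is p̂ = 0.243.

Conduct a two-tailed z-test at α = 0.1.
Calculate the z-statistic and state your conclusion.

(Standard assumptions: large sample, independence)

Answer: z = 0.8660, fail to reject H₀

Derivation:
H₀: p = 0.23, H₁: p ≠ 0.23
Standard error: SE = √(p₀(1-p₀)/n) = √(0.23×0.77/786) = 0.015011
z-statistic: z = (p̂ - p₀)/SE = (0.243 - 0.23)/0.015011 = 0.8660
Critical value: z_0.05 = ±1.645
p-value = 0.3865
Decision: fail to reject H₀ at α = 0.1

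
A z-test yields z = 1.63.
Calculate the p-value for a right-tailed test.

For z = 1.63:
p = P(Z > 1.63) = 1 - Φ(1.63) = 0.0516

Answer: p-value ≈ 0.0516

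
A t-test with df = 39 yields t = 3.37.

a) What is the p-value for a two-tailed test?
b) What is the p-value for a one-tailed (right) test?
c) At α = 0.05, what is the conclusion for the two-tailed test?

Answer: a) 0.0017, b) 0.0009, c) reject H₀

Derivation:
Using t-distribution with df = 39:
a) Two-tailed: p = 2×P(T > 3.37) = 0.0017
b) One-tailed: p = P(T > 3.37) = 0.0009
c) 0.0017 < 0.05, reject H₀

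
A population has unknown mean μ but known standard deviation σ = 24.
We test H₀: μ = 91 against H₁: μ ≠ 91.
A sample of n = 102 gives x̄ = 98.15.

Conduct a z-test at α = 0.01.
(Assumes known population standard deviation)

Standard error: SE = σ/√n = 24/√102 = 2.3764
z-statistic: z = (x̄ - μ₀)/SE = (98.15 - 91)/2.3764 = 3.0088
Critical value: ±2.576
p-value = 0.0026
Decision: reject H₀

Answer: z = 3.0088, reject H₀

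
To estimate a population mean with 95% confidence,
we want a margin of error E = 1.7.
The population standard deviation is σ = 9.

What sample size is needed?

Answer: n = 108

Derivation:
z_0.025 = 1.960
n = (z×σ/E)² = (1.960×9/1.7)²
n = 107.6711
Round up: n = 108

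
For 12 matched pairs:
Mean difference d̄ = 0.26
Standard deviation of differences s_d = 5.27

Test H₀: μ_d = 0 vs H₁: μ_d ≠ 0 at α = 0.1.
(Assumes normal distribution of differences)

df = n - 1 = 11
SE = s_d/√n = 5.27/√12 = 1.5213
t = d̄/SE = 0.26/1.5213 = 0.1709
Critical value: t_{0.05,11} = ±1.796
p-value ≈ 0.8674
Decision: fail to reject H₀

Answer: t = 0.1709, fail to reject H₀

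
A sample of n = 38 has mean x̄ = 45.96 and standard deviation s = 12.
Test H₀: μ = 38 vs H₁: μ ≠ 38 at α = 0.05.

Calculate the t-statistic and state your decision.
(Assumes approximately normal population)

df = n - 1 = 37
SE = s/√n = 12/√38 = 1.9467
t = (x̄ - μ₀)/SE = (45.96 - 38)/1.9467 = 4.0890
Critical value: t_{0.025,37} = ±2.026
p-value ≈ 0.0002
Decision: reject H₀

Answer: t = 4.0890, reject H₀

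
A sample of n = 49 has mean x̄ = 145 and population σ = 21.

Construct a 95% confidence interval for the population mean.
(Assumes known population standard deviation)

Answer: (139.1200, 150.8800)

Derivation:
Confidence level: 95%, α = 0.05
z_0.025 = 1.960
SE = σ/√n = 21/√49 = 3.0000
Margin of error = 1.960 × 3.0000 = 5.8800
CI: x̄ ± margin = 145 ± 5.8800
CI: (139.1200, 150.8800)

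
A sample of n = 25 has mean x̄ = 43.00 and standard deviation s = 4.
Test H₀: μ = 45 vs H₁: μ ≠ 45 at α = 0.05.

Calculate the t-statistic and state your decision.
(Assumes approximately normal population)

df = n - 1 = 24
SE = s/√n = 4/√25 = 0.8000
t = (x̄ - μ₀)/SE = (43.00 - 45)/0.8000 = -2.5000
Critical value: t_{0.025,24} = ±2.064
p-value ≈ 0.0197
Decision: reject H₀

Answer: t = -2.5000, reject H₀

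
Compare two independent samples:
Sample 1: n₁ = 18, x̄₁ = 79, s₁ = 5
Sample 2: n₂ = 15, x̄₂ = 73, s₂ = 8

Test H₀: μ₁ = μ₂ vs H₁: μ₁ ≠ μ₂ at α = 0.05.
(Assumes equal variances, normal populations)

Answer: t = 2.6290, reject H₀

Derivation:
Pooled variance: s²_p = [17×5² + 14×8²]/(31) = 42.6129
s_p = 6.5279
SE = s_p×√(1/n₁ + 1/n₂) = 6.5279×√(1/18 + 1/15) = 2.2822
t = (x̄₁ - x̄₂)/SE = (79 - 73)/2.2822 = 2.6290
df = 31, t-critical = ±2.040
Decision: reject H₀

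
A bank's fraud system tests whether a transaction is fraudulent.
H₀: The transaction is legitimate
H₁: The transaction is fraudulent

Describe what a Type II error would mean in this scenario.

A Type I error (probability α) occurs when we reject a true H₀.
A Type II error (probability β) occurs when we fail to reject a false H₀.

Answer: Allowing a fraudulent transaction to go through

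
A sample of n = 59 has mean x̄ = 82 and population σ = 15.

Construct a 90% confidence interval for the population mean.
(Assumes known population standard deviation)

Confidence level: 90%, α = 0.1
z_0.05 = 1.645
SE = σ/√n = 15/√59 = 1.9528
Margin of error = 1.645 × 1.9528 = 3.2124
CI: x̄ ± margin = 82 ± 3.2124
CI: (78.7876, 85.2124)

Answer: (78.7876, 85.2124)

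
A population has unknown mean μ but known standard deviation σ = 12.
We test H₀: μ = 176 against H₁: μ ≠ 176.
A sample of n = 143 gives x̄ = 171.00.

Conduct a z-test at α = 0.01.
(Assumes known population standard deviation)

Answer: z = -4.9826, reject H₀

Derivation:
Standard error: SE = σ/√n = 12/√143 = 1.0035
z-statistic: z = (x̄ - μ₀)/SE = (171.00 - 176)/1.0035 = -4.9826
Critical value: ±2.576
p-value < 0.0001
Decision: reject H₀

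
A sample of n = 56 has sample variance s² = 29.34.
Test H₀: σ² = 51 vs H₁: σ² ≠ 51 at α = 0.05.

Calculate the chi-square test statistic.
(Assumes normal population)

Answer: χ² = 31.6412, reject H₀

Derivation:
df = n - 1 = 55
χ² = (n-1)s²/σ₀² = 55×29.34/51 = 31.6412
Critical values: χ²_{0.975,55} = 36.398, χ²_{0.025,55} = 77.380
Rejection region: χ² < 36.398 or χ² > 77.380
Decision: reject H₀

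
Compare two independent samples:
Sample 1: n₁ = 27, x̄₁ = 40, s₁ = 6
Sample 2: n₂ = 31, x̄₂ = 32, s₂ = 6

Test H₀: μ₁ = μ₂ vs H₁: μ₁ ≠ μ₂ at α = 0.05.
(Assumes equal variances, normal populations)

Pooled variance: s²_p = [26×6² + 30×6²]/(56) = 36.0000
s_p = 6.0000
SE = s_p×√(1/n₁ + 1/n₂) = 6.0000×√(1/27 + 1/31) = 1.5794
t = (x̄₁ - x̄₂)/SE = (40 - 32)/1.5794 = 5.0652
df = 56, t-critical = ±2.003
Decision: reject H₀

Answer: t = 5.0652, reject H₀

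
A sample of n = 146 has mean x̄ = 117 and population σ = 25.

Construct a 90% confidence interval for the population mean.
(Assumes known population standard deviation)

Confidence level: 90%, α = 0.1
z_0.05 = 1.645
SE = σ/√n = 25/√146 = 2.0690
Margin of error = 1.645 × 2.0690 = 3.4035
CI: x̄ ± margin = 117 ± 3.4035
CI: (113.5965, 120.4035)

Answer: (113.5965, 120.4035)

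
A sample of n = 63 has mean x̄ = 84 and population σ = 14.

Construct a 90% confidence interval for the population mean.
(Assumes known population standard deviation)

Answer: (81.0985, 86.9015)

Derivation:
Confidence level: 90%, α = 0.1
z_0.05 = 1.645
SE = σ/√n = 14/√63 = 1.7638
Margin of error = 1.645 × 1.7638 = 2.9015
CI: x̄ ± margin = 84 ± 2.9015
CI: (81.0985, 86.9015)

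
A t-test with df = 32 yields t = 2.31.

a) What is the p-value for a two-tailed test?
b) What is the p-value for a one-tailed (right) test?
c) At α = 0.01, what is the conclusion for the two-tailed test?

Using t-distribution with df = 32:
a) Two-tailed: p = 2×P(T > 2.31) = 0.0275
b) One-tailed: p = P(T > 2.31) = 0.0137
c) 0.0275 ≥ 0.01, fail to reject H₀

Answer: a) 0.0275, b) 0.0137, c) fail to reject H₀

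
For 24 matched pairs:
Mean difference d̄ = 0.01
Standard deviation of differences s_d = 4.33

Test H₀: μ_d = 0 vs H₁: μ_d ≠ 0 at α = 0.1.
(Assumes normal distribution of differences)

Answer: t = 0.0113, fail to reject H₀

Derivation:
df = n - 1 = 23
SE = s_d/√n = 4.33/√24 = 0.8839
t = d̄/SE = 0.01/0.8839 = 0.0113
Critical value: t_{0.05,23} = ±1.714
p-value ≈ 0.9911
Decision: fail to reject H₀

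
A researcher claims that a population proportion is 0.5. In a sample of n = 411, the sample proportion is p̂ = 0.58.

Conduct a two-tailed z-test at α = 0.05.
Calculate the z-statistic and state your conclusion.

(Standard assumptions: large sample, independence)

H₀: p = 0.5, H₁: p ≠ 0.5
Standard error: SE = √(p₀(1-p₀)/n) = √(0.5×0.5/411) = 0.024663
z-statistic: z = (p̂ - p₀)/SE = (0.58 - 0.5)/0.024663 = 3.2437
Critical value: z_0.025 = ±1.960
p-value = 0.0012
Decision: reject H₀ at α = 0.05

Answer: z = 3.2437, reject H₀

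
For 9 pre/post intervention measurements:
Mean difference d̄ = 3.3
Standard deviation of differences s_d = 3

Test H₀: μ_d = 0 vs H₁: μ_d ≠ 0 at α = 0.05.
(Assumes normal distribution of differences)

Answer: t = 3.3000, reject H₀

Derivation:
df = n - 1 = 8
SE = s_d/√n = 3/√9 = 1.0000
t = d̄/SE = 3.3/1.0000 = 3.3000
Critical value: t_{0.025,8} = ±2.306
p-value ≈ 0.0109
Decision: reject H₀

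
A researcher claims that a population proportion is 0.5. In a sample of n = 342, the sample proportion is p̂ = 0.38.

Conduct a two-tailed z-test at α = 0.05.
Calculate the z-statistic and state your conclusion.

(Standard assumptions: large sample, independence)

Answer: z = -4.4384, reject H₀

Derivation:
H₀: p = 0.5, H₁: p ≠ 0.5
Standard error: SE = √(p₀(1-p₀)/n) = √(0.5×0.5/342) = 0.027037
z-statistic: z = (p̂ - p₀)/SE = (0.38 - 0.5)/0.027037 = -4.4384
Critical value: z_0.025 = ±1.960
p-value < 0.0001
Decision: reject H₀ at α = 0.05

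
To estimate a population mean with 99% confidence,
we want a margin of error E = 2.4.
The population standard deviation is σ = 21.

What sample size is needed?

z_0.005 = 2.576
n = (z×σ/E)² = (2.576×21/2.4)²
n = 508.0516
Round up: n = 509

Answer: n = 509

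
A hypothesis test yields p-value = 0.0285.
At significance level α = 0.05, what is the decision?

Answer: reject H₀

Derivation:
Compare p-value to α:
0.0285 < 0.05
Decision: reject H₀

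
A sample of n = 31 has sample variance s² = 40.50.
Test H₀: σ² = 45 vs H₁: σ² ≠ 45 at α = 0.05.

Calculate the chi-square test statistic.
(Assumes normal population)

df = n - 1 = 30
χ² = (n-1)s²/σ₀² = 30×40.50/45 = 27.0000
Critical values: χ²_{0.975,30} = 16.791, χ²_{0.025,30} = 46.979
Rejection region: χ² < 16.791 or χ² > 46.979
Decision: fail to reject H₀

Answer: χ² = 27.0000, fail to reject H₀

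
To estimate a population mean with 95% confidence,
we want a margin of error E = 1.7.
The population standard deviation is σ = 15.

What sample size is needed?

z_0.025 = 1.960
n = (z×σ/E)² = (1.960×15/1.7)²
n = 299.0865
Round up: n = 300

Answer: n = 300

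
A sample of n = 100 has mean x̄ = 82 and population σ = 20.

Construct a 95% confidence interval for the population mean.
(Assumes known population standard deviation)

Confidence level: 95%, α = 0.05
z_0.025 = 1.960
SE = σ/√n = 20/√100 = 2.0000
Margin of error = 1.960 × 2.0000 = 3.9200
CI: x̄ ± margin = 82 ± 3.9200
CI: (78.0800, 85.9200)

Answer: (78.0800, 85.9200)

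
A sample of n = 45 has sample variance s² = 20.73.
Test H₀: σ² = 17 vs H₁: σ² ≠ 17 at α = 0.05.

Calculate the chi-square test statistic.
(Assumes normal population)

df = n - 1 = 44
χ² = (n-1)s²/σ₀² = 44×20.73/17 = 53.6541
Critical values: χ²_{0.975,44} = 27.575, χ²_{0.025,44} = 64.201
Rejection region: χ² < 27.575 or χ² > 64.201
Decision: fail to reject H₀

Answer: χ² = 53.6541, fail to reject H₀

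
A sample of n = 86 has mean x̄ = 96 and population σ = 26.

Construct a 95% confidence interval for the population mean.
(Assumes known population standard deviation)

Confidence level: 95%, α = 0.05
z_0.025 = 1.960
SE = σ/√n = 26/√86 = 2.8037
Margin of error = 1.960 × 2.8037 = 5.4953
CI: x̄ ± margin = 96 ± 5.4953
CI: (90.5047, 101.4953)

Answer: (90.5047, 101.4953)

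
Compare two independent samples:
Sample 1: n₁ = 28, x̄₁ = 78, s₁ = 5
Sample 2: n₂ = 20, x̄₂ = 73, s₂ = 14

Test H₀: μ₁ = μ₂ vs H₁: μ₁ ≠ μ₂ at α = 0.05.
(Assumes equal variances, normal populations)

Pooled variance: s²_p = [27×5² + 19×14²]/(46) = 95.6304
s_p = 9.7791
SE = s_p×√(1/n₁ + 1/n₂) = 9.7791×√(1/28 + 1/20) = 2.8630
t = (x̄₁ - x̄₂)/SE = (78 - 73)/2.8630 = 1.7464
df = 46, t-critical = ±2.013
Decision: fail to reject H₀

Answer: t = 1.7464, fail to reject H₀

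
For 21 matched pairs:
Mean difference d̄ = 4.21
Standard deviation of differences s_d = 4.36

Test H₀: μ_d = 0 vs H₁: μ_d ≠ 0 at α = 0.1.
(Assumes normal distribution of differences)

Answer: t = 4.4251, reject H₀

Derivation:
df = n - 1 = 20
SE = s_d/√n = 4.36/√21 = 0.9514
t = d̄/SE = 4.21/0.9514 = 4.4251
Critical value: t_{0.05,20} = ±1.725
p-value ≈ 0.0003
Decision: reject H₀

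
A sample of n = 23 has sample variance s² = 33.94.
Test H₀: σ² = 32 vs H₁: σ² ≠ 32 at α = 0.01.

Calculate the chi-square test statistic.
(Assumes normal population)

Answer: χ² = 23.3337, fail to reject H₀

Derivation:
df = n - 1 = 22
χ² = (n-1)s²/σ₀² = 22×33.94/32 = 23.3337
Critical values: χ²_{0.995,22} = 8.643, χ²_{0.005,22} = 42.796
Rejection region: χ² < 8.643 or χ² > 42.796
Decision: fail to reject H₀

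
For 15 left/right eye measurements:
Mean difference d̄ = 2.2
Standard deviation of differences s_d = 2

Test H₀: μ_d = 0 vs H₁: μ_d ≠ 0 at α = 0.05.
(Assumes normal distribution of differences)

df = n - 1 = 14
SE = s_d/√n = 2/√15 = 0.5164
t = d̄/SE = 2.2/0.5164 = 4.2603
Critical value: t_{0.025,14} = ±2.145
p-value ≈ 0.0008
Decision: reject H₀

Answer: t = 4.2603, reject H₀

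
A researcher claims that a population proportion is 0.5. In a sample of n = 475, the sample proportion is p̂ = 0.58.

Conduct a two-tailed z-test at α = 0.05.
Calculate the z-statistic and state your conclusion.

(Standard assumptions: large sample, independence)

H₀: p = 0.5, H₁: p ≠ 0.5
Standard error: SE = √(p₀(1-p₀)/n) = √(0.5×0.5/475) = 0.022942
z-statistic: z = (p̂ - p₀)/SE = (0.58 - 0.5)/0.022942 = 3.4871
Critical value: z_0.025 = ±1.960
p-value = 0.0005
Decision: reject H₀ at α = 0.05

Answer: z = 3.4871, reject H₀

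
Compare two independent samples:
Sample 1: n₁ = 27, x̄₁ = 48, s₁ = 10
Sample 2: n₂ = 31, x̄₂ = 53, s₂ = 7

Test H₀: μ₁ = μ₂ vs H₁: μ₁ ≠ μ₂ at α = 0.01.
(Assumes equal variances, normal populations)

Answer: t = -2.2280, fail to reject H₀

Derivation:
Pooled variance: s²_p = [26×10² + 30×7²]/(56) = 72.6786
s_p = 8.5252
SE = s_p×√(1/n₁ + 1/n₂) = 8.5252×√(1/27 + 1/31) = 2.2442
t = (x̄₁ - x̄₂)/SE = (48 - 53)/2.2442 = -2.2280
df = 56, t-critical = ±2.667
Decision: fail to reject H₀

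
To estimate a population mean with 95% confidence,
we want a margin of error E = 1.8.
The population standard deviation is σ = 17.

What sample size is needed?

z_0.025 = 1.960
n = (z×σ/E)² = (1.960×17/1.8)²
n = 342.6612
Round up: n = 343

Answer: n = 343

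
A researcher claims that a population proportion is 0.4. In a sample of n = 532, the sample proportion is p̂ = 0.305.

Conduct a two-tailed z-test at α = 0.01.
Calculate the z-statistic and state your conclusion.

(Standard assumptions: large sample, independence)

Answer: z = -4.4727, reject H₀

Derivation:
H₀: p = 0.4, H₁: p ≠ 0.4
Standard error: SE = √(p₀(1-p₀)/n) = √(0.4×0.6/532) = 0.021240
z-statistic: z = (p̂ - p₀)/SE = (0.305 - 0.4)/0.021240 = -4.4727
Critical value: z_0.005 = ±2.576
p-value < 0.0001
Decision: reject H₀ at α = 0.01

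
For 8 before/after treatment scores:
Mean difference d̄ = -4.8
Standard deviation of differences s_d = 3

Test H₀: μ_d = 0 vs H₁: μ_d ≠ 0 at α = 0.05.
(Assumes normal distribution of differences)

Answer: t = -4.5253, reject H₀

Derivation:
df = n - 1 = 7
SE = s_d/√n = 3/√8 = 1.0607
t = d̄/SE = -4.8/1.0607 = -4.5253
Critical value: t_{0.025,7} = ±2.365
p-value ≈ 0.0027
Decision: reject H₀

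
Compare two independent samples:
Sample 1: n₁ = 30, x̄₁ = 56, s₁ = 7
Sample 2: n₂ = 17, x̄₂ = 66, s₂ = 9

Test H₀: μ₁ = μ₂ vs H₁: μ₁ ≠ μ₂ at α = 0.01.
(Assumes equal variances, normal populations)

Pooled variance: s²_p = [29×7² + 16×9²]/(45) = 60.3778
s_p = 7.7703
SE = s_p×√(1/n₁ + 1/n₂) = 7.7703×√(1/30 + 1/17) = 2.3589
t = (x̄₁ - x̄₂)/SE = (56 - 66)/2.3589 = -4.2393
df = 45, t-critical = ±2.690
Decision: reject H₀

Answer: t = -4.2393, reject H₀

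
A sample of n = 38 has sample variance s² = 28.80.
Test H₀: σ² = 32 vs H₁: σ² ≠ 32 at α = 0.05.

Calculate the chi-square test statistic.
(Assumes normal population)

df = n - 1 = 37
χ² = (n-1)s²/σ₀² = 37×28.80/32 = 33.3000
Critical values: χ²_{0.975,37} = 22.106, χ²_{0.025,37} = 55.668
Rejection region: χ² < 22.106 or χ² > 55.668
Decision: fail to reject H₀

Answer: χ² = 33.3000, fail to reject H₀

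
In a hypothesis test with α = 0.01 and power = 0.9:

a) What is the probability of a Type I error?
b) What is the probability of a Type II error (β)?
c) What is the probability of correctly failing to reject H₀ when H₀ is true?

Answer: a) 0.01, b) 0.1, c) 0.99

Derivation:
a) Type I error probability = α = 0.01
b) Power = P(reject H₀ | H₁ true) = 1 - β = 0.9, so Type II error probability = β = 1 - Power = 0.1
c) P(fail to reject H₀ | H₀ true) = 1 - α = 0.99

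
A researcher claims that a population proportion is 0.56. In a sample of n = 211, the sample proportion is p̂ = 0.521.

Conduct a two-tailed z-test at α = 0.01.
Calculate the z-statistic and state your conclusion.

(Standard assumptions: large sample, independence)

Answer: z = -1.1413, fail to reject H₀

Derivation:
H₀: p = 0.56, H₁: p ≠ 0.56
Standard error: SE = √(p₀(1-p₀)/n) = √(0.56×0.44/211) = 0.034173
z-statistic: z = (p̂ - p₀)/SE = (0.521 - 0.56)/0.034173 = -1.1413
Critical value: z_0.005 = ±2.576
p-value = 0.2537
Decision: fail to reject H₀ at α = 0.01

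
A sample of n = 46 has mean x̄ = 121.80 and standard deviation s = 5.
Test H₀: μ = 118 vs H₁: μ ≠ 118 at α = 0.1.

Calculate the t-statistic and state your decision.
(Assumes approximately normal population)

df = n - 1 = 45
SE = s/√n = 5/√46 = 0.7372
t = (x̄ - μ₀)/SE = (121.80 - 118)/0.7372 = 5.1546
Critical value: t_{0.05,45} = ±1.679
p-value < 0.0001
Decision: reject H₀

Answer: t = 5.1546, reject H₀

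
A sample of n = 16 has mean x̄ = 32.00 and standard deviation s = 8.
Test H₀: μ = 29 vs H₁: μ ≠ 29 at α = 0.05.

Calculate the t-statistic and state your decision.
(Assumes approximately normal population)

df = n - 1 = 15
SE = s/√n = 8/√16 = 2.0000
t = (x̄ - μ₀)/SE = (32.00 - 29)/2.0000 = 1.5000
Critical value: t_{0.025,15} = ±2.131
p-value ≈ 0.1544
Decision: fail to reject H₀

Answer: t = 1.5000, fail to reject H₀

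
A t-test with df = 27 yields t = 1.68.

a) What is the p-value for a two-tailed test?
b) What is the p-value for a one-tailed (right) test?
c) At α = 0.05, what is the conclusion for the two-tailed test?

Using t-distribution with df = 27:
a) Two-tailed: p = 2×P(T > 1.68) = 0.1045
b) One-tailed: p = P(T > 1.68) = 0.0522
c) 0.1045 ≥ 0.05, fail to reject H₀

Answer: a) 0.1045, b) 0.0522, c) fail to reject H₀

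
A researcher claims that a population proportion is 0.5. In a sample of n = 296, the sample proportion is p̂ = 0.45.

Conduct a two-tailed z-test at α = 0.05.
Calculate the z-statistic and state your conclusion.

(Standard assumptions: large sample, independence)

Answer: z = -1.7205, fail to reject H₀

Derivation:
H₀: p = 0.5, H₁: p ≠ 0.5
Standard error: SE = √(p₀(1-p₀)/n) = √(0.5×0.5/296) = 0.029062
z-statistic: z = (p̂ - p₀)/SE = (0.45 - 0.5)/0.029062 = -1.7205
Critical value: z_0.025 = ±1.960
p-value = 0.0853
Decision: fail to reject H₀ at α = 0.05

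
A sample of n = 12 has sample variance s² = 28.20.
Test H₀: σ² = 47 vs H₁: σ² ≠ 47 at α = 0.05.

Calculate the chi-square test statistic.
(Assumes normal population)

Answer: χ² = 6.6000, fail to reject H₀

Derivation:
df = n - 1 = 11
χ² = (n-1)s²/σ₀² = 11×28.20/47 = 6.6000
Critical values: χ²_{0.975,11} = 3.816, χ²_{0.025,11} = 21.920
Rejection region: χ² < 3.816 or χ² > 21.920
Decision: fail to reject H₀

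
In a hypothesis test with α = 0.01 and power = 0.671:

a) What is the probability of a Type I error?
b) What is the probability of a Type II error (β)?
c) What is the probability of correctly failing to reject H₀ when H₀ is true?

a) Type I error probability = α = 0.01
b) Power = P(reject H₀ | H₁ true) = 1 - β = 0.671, so Type II error probability = β = 1 - Power = 0.329
c) P(fail to reject H₀ | H₀ true) = 1 - α = 0.99

Answer: a) 0.01, b) 0.329, c) 0.99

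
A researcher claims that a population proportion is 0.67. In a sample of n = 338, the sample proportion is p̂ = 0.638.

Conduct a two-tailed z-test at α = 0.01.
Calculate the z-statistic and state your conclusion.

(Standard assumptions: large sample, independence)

H₀: p = 0.67, H₁: p ≠ 0.67
Standard error: SE = √(p₀(1-p₀)/n) = √(0.67×0.33/338) = 0.025576
z-statistic: z = (p̂ - p₀)/SE = (0.638 - 0.67)/0.025576 = -1.2512
Critical value: z_0.005 = ±2.576
p-value = 0.2109
Decision: fail to reject H₀ at α = 0.01

Answer: z = -1.2512, fail to reject H₀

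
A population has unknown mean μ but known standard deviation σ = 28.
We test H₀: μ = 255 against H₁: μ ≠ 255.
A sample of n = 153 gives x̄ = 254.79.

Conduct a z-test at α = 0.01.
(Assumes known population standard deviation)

Standard error: SE = σ/√n = 28/√153 = 2.2637
z-statistic: z = (x̄ - μ₀)/SE = (254.79 - 255)/2.2637 = -0.0928
Critical value: ±2.576
p-value = 0.9261
Decision: fail to reject H₀

Answer: z = -0.0928, fail to reject H₀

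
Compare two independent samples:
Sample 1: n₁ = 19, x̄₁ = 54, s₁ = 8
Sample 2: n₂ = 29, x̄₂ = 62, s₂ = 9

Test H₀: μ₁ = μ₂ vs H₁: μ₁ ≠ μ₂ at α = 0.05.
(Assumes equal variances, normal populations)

Pooled variance: s²_p = [18×8² + 28×9²]/(46) = 74.3478
s_p = 8.6225
SE = s_p×√(1/n₁ + 1/n₂) = 8.6225×√(1/19 + 1/29) = 2.5449
t = (x̄₁ - x̄₂)/SE = (54 - 62)/2.5449 = -3.1435
df = 46, t-critical = ±2.013
Decision: reject H₀

Answer: t = -3.1435, reject H₀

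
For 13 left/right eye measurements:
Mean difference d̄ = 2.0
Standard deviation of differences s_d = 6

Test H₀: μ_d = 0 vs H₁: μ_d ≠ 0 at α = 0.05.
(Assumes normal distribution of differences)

df = n - 1 = 12
SE = s_d/√n = 6/√13 = 1.6641
t = d̄/SE = 2.0/1.6641 = 1.2019
Critical value: t_{0.025,12} = ±2.179
p-value ≈ 0.2526
Decision: fail to reject H₀

Answer: t = 1.2019, fail to reject H₀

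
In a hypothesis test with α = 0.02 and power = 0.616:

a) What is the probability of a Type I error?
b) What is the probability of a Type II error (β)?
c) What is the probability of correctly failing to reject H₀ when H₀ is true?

Answer: a) 0.02, b) 0.384, c) 0.98

Derivation:
a) Type I error probability = α = 0.02
b) Power = P(reject H₀ | H₁ true) = 1 - β = 0.616, so Type II error probability = β = 1 - Power = 0.384
c) P(fail to reject H₀ | H₀ true) = 1 - α = 0.98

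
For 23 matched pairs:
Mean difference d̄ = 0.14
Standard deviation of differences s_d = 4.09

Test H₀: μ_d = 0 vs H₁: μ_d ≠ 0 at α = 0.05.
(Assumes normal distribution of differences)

df = n - 1 = 22
SE = s_d/√n = 4.09/√23 = 0.8528
t = d̄/SE = 0.14/0.8528 = 0.1642
Critical value: t_{0.025,22} = ±2.074
p-value ≈ 0.8711
Decision: fail to reject H₀

Answer: t = 0.1642, fail to reject H₀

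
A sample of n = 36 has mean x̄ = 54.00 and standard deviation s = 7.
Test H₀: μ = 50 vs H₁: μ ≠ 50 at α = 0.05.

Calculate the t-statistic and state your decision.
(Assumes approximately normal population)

df = n - 1 = 35
SE = s/√n = 7/√36 = 1.1667
t = (x̄ - μ₀)/SE = (54.00 - 50)/1.1667 = 3.4285
Critical value: t_{0.025,35} = ±2.030
p-value ≈ 0.0016
Decision: reject H₀

Answer: t = 3.4285, reject H₀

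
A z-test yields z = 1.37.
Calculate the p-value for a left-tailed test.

For z = 1.37:
p = P(Z < 1.37) = Φ(1.37) = 0.9147

Answer: p-value ≈ 0.9147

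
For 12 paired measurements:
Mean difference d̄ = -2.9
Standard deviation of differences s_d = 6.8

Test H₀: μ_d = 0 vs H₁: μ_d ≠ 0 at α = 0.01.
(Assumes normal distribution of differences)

df = n - 1 = 11
SE = s_d/√n = 6.8/√12 = 1.9630
t = d̄/SE = -2.9/1.9630 = -1.4773
Critical value: t_{0.005,11} = ±3.106
p-value ≈ 0.1676
Decision: fail to reject H₀

Answer: t = -1.4773, fail to reject H₀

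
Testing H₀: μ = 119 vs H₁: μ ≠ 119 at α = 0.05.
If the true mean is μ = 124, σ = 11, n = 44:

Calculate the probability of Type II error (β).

SE = σ/√n = 11/√44 = 1.6583
Critical values: μ₀ ± z_0.025×SE = 119 ± 1.960×1.6583
Acceptance region: (115.7497, 122.2503)
Under H₁ (μ = 124): z_high = (122.2503 - 124)/1.6583 = -1.0551, z_low = (115.7497 - 124)/1.6583 = -4.9752
β = P(not reject | H₁) = Φ(-1.0551) - Φ(-4.9752) ≈ 0.1457

Answer: β ≈ 0.1457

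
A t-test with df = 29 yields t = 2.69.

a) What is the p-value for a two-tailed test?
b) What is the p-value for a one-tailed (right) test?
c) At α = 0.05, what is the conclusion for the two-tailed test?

Answer: a) 0.0117, b) 0.0059, c) reject H₀

Derivation:
Using t-distribution with df = 29:
a) Two-tailed: p = 2×P(T > 2.69) = 0.0117
b) One-tailed: p = P(T > 2.69) = 0.0059
c) 0.0117 < 0.05, reject H₀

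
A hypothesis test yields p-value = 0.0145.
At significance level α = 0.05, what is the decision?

Compare p-value to α:
0.0145 < 0.05
Decision: reject H₀

Answer: reject H₀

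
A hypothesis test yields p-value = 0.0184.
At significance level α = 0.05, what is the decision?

Compare p-value to α:
0.0184 < 0.05
Decision: reject H₀

Answer: reject H₀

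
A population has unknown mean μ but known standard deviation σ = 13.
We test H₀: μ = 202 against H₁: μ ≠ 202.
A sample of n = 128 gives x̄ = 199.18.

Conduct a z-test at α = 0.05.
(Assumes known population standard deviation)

Answer: z = -2.4543, reject H₀

Derivation:
Standard error: SE = σ/√n = 13/√128 = 1.1490
z-statistic: z = (x̄ - μ₀)/SE = (199.18 - 202)/1.1490 = -2.4543
Critical value: ±1.960
p-value = 0.0141
Decision: reject H₀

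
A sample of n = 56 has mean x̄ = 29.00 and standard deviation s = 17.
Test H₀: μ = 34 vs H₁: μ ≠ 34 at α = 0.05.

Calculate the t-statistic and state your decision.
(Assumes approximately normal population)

df = n - 1 = 55
SE = s/√n = 17/√56 = 2.2717
t = (x̄ - μ₀)/SE = (29.00 - 34)/2.2717 = -2.2010
Critical value: t_{0.025,55} = ±2.004
p-value ≈ 0.0320
Decision: reject H₀

Answer: t = -2.2010, reject H₀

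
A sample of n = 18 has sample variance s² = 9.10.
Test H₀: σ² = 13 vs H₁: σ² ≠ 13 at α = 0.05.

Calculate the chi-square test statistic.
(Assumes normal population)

df = n - 1 = 17
χ² = (n-1)s²/σ₀² = 17×9.10/13 = 11.9000
Critical values: χ²_{0.975,17} = 7.564, χ²_{0.025,17} = 30.191
Rejection region: χ² < 7.564 or χ² > 30.191
Decision: fail to reject H₀

Answer: χ² = 11.9000, fail to reject H₀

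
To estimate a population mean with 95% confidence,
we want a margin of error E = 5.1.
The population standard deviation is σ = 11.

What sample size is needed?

z_0.025 = 1.960
n = (z×σ/E)² = (1.960×11/5.1)²
n = 17.8713
Round up: n = 18

Answer: n = 18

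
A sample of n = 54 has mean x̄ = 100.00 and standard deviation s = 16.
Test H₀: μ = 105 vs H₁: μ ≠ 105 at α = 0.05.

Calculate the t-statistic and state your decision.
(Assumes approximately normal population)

df = n - 1 = 53
SE = s/√n = 16/√54 = 2.1773
t = (x̄ - μ₀)/SE = (100.00 - 105)/2.1773 = -2.2964
Critical value: t_{0.025,53} = ±2.006
p-value ≈ 0.0256
Decision: reject H₀

Answer: t = -2.2964, reject H₀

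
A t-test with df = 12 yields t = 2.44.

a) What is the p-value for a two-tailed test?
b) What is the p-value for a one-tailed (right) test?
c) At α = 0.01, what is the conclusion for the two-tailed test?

Using t-distribution with df = 12:
a) Two-tailed: p = 2×P(T > 2.44) = 0.0312
b) One-tailed: p = P(T > 2.44) = 0.0156
c) 0.0312 ≥ 0.01, fail to reject H₀

Answer: a) 0.0312, b) 0.0156, c) fail to reject H₀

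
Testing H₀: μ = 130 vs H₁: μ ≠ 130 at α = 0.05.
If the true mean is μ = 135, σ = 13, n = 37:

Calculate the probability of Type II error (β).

Answer: β ≈ 0.3521

Derivation:
SE = σ/√n = 13/√37 = 2.1372
Critical values: μ₀ ± z_0.025×SE = 130 ± 1.960×2.1372
Acceptance region: (125.8111, 134.1889)
Under H₁ (μ = 135): z_high = (134.1889 - 135)/2.1372 = -0.3795, z_low = (125.8111 - 135)/2.1372 = -4.2995
β = P(not reject | H₁) = Φ(-0.3795) - Φ(-4.2995) ≈ 0.3521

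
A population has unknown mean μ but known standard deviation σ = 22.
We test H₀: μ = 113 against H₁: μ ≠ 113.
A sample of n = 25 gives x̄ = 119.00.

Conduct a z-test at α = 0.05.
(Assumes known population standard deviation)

Standard error: SE = σ/√n = 22/√25 = 4.4000
z-statistic: z = (x̄ - μ₀)/SE = (119.00 - 113)/4.4000 = 1.3636
Critical value: ±1.960
p-value = 0.1727
Decision: fail to reject H₀

Answer: z = 1.3636, fail to reject H₀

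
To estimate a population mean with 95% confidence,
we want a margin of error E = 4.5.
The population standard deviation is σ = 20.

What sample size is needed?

z_0.025 = 1.960
n = (z×σ/E)² = (1.960×20/4.5)²
n = 75.8835
Round up: n = 76

Answer: n = 76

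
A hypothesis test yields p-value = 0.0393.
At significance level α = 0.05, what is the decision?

Compare p-value to α:
0.0393 < 0.05
Decision: reject H₀

Answer: reject H₀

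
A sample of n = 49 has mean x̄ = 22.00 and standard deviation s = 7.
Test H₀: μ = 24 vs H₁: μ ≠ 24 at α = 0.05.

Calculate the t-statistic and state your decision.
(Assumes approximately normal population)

Answer: t = -2.0000, fail to reject H₀

Derivation:
df = n - 1 = 48
SE = s/√n = 7/√49 = 1.0000
t = (x̄ - μ₀)/SE = (22.00 - 24)/1.0000 = -2.0000
Critical value: t_{0.025,48} = ±2.011
p-value ≈ 0.0512
Decision: fail to reject H₀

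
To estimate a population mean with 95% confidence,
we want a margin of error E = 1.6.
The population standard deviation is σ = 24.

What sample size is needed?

z_0.025 = 1.960
n = (z×σ/E)² = (1.960×24/1.6)²
n = 864.3600
Round up: n = 865

Answer: n = 865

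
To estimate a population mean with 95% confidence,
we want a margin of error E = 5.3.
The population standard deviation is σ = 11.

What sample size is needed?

Answer: n = 17

Derivation:
z_0.025 = 1.960
n = (z×σ/E)² = (1.960×11/5.3)²
n = 16.5480
Round up: n = 17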